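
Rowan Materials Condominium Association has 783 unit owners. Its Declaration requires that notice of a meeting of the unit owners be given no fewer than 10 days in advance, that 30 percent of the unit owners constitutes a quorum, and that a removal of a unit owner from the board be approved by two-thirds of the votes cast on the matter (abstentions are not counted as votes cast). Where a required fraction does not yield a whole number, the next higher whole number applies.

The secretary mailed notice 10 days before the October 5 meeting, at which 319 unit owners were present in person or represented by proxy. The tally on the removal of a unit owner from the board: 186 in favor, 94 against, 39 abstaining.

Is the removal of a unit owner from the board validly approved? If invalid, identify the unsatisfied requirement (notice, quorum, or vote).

Notice: 10 days given; 10 required. Satisfied.
Quorum: 30% of 783 = 234.90, rounded up to 235; 319 present. Satisfied.
Vote: requires two-thirds of the votes cast (319 − 39 abstaining = 280); 2/3 of 280 = 186.67, rounded up to 187, so 187 needed; 186 in favor. Not satisfied.

Invalid — vote requirement not satisfied.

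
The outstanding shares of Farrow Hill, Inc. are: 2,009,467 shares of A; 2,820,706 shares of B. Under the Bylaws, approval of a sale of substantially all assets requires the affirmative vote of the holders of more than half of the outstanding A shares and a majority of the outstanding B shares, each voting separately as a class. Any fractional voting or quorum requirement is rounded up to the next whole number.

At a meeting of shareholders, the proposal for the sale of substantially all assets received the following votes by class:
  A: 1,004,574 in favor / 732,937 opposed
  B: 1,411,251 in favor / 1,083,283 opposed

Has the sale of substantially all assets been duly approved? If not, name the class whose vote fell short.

A: a majority of 2009467 is 1004734; 1,004,734 required, 1,004,574 in favor — not approved.
B: a majority of 2820706 is 1410354; 1,410,354 required, 1,411,251 in favor — approved.

Not approved — the A shares did not give the required vote.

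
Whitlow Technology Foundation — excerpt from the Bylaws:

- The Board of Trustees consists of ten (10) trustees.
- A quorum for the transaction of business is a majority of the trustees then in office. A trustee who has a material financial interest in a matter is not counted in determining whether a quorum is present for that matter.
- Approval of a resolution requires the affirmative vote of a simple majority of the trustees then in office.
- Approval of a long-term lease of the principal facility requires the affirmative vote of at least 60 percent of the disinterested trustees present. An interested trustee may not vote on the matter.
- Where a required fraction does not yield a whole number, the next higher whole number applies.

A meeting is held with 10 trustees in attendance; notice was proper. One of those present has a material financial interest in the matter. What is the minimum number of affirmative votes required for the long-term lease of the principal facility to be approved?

6

The long-term lease of the principal facility requires three-fifths of the disinterested trustees present (10 − 1 = 9).
3/5 of 9 = 5.40, rounded up to 6.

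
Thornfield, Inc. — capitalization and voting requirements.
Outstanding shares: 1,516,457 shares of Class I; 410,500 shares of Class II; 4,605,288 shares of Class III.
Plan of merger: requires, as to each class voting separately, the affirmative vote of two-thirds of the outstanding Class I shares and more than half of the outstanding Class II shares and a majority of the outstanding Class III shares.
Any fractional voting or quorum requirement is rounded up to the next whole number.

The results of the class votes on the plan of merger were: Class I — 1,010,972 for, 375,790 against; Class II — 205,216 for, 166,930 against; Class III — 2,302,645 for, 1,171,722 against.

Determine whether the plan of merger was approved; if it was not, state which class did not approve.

Not approved — the Class II shares did not give the required vote.

Class I: 2/3 of 1516457 = 1010971.33, rounded up to 1010972; 1,010,972 required, 1,010,972 in favor — approved.
Class II: a majority of 410500 is 205251; 205,251 required, 205,216 in favor — not approved.
Class III: a majority of 4605288 is 2302645; 2,302,645 required, 2,302,645 in favor — approved.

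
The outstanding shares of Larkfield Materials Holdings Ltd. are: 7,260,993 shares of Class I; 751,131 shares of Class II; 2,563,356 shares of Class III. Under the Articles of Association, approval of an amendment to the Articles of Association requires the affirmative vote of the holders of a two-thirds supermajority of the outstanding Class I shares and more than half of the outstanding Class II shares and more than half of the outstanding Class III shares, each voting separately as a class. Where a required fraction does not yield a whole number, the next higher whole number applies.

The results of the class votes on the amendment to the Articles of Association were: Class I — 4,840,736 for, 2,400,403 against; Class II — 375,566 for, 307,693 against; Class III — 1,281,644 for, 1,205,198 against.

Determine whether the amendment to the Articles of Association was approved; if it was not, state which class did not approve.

Class I: 2/3 of 7260993 = 4840662; 4,840,662 required, 4,840,736 in favor — approved.
Class II: a majority of 751131 is 375566; 375,566 required, 375,566 in favor — approved.
Class III: a majority of 2563356 is 1281679; 1,281,679 required, 1,281,644 in favor — not approved.

Not approved — the Class III shares did not give the required vote.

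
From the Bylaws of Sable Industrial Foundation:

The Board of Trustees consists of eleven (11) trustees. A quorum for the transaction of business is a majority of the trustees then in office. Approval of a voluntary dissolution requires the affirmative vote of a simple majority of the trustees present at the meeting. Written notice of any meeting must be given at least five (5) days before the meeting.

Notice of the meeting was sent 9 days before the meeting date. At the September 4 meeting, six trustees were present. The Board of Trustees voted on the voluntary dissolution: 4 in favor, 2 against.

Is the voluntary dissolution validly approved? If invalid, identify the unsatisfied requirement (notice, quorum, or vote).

Valid — all requirements satisfied.

Notice: 9 days given; 5 required (9 ≥ 5). Satisfied.
Quorum: 6 present; quorum is 6. Satisfied.
Vote: the voluntary dissolution requires a majority of the trustees present (6). A majority of 6 is 4, so 4 affirmative votes are needed; 4 voted in favor. Satisfied.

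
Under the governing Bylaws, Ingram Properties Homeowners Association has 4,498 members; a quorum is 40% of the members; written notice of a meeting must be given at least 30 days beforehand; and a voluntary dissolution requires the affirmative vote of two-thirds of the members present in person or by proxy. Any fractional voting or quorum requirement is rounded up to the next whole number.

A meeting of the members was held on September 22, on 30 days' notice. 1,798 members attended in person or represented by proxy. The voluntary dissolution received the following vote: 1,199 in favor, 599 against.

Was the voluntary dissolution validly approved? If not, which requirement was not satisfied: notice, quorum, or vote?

Notice: 30 days given; 30 required. Satisfied.
Quorum: 40% of 4,498 = 1,799.20, rounded up to 1,800; 1,798 present. Not satisfied.
Vote: requires two-thirds of those present (1,798); 2/3 of 1798 = 1198.67, rounded up to 1199, so 1,199 needed; 1,199 in favor. Satisfied.

Invalid — quorum requirement not satisfied.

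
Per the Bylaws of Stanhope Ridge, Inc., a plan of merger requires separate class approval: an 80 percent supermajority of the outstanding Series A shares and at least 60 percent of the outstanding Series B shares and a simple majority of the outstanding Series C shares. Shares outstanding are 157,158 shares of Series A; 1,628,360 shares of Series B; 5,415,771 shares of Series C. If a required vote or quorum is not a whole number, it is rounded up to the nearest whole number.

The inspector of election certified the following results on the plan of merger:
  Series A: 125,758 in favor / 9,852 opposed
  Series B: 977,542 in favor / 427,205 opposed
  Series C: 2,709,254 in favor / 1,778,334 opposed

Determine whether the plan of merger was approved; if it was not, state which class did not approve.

Approved — every class gave the required vote.

Series A: 4/5 of 157158 = 125726.40, rounded up to 125727; 125,727 required, 125,758 in favor — approved.
Series B: 3/5 of 1628360 = 977016; 977,016 required, 977,542 in favor — approved.
Series C: a majority of 5415771 is 2707886; 2,707,886 required, 2,709,254 in favor — approved.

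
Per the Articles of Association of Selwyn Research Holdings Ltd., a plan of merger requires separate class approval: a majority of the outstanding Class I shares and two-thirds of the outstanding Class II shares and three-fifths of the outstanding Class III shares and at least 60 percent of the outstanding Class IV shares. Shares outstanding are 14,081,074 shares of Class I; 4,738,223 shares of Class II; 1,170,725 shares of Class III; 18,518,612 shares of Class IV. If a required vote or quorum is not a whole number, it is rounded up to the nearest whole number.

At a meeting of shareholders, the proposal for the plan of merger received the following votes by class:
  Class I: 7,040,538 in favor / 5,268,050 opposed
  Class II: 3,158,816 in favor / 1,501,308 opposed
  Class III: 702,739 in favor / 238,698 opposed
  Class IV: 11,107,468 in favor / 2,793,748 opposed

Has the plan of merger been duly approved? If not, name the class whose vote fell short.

Class I: a majority of 14081074 is 7040538; 7,040,538 required, 7,040,538 in favor — approved.
Class II: 2/3 of 4738223 = 3158815.33, rounded up to 3158816; 3,158,816 required, 3,158,816 in favor — approved.
Class III: 3/5 of 1170725 = 702435; 702,435 required, 702,739 in favor — approved.
Class IV: 3/5 of 18518612 = 11111167.20, rounded up to 11111168; 11,111,168 required, 11,107,468 in favor — not approved.

Not approved — the Class IV shares did not give the required vote.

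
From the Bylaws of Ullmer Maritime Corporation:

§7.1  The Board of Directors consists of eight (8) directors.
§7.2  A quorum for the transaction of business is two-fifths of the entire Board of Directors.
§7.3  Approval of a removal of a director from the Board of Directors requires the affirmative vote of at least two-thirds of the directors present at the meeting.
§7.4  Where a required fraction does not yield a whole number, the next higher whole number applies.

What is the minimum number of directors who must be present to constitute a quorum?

2/5 of 8 = 3.20, rounded up to 4.

4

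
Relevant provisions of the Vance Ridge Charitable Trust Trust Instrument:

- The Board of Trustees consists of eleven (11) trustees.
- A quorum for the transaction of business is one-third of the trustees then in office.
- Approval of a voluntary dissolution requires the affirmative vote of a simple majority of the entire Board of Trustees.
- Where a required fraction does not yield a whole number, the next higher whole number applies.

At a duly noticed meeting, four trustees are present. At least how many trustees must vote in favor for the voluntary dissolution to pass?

The voluntary dissolution requires a majority of the entire Board of Trustees (11).
A majority of 11 is 6.
(Only 4 can vote, so the voluntary dissolution cannot pass at this meeting, but the required vote is still 6.)

6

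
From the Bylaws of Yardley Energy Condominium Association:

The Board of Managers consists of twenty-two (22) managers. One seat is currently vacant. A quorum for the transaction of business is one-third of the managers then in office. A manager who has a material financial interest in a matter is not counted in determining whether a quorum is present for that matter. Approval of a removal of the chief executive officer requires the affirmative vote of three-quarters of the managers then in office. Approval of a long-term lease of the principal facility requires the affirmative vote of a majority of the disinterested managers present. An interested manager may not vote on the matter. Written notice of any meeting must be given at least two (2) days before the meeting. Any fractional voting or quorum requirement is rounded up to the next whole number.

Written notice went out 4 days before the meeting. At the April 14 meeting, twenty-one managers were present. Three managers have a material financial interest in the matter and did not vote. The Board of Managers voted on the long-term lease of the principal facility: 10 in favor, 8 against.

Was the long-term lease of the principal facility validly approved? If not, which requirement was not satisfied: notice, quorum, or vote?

Valid — all requirements satisfied.

Notice: 4 days given; 2 required (4 ≥ 2). Satisfied.
Quorum: 21 present, but the 3 interested managers do not count, leaving 18. Quorum is 7. Satisfied.
Vote: the long-term lease of the principal facility requires a majority of the disinterested managers present (21 − 3 = 18). A majority of 18 is 10, so 10 affirmative votes are needed; 10 voted in favor. Satisfied.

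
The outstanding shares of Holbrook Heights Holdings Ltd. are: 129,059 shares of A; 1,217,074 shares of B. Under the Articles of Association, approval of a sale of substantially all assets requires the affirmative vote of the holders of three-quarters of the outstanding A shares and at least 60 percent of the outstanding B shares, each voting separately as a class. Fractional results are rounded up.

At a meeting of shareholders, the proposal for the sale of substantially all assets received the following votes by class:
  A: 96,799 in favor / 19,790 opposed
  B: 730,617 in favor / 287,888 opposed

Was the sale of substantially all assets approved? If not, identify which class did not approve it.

A: 3/4 of 129059 = 96794.25, rounded up to 96795; 96,795 required, 96,799 in favor — approved.
B: 3/5 of 1217074 = 730244.40, rounded up to 730245; 730,245 required, 730,617 in favor — approved.

Approved — every class gave the required vote.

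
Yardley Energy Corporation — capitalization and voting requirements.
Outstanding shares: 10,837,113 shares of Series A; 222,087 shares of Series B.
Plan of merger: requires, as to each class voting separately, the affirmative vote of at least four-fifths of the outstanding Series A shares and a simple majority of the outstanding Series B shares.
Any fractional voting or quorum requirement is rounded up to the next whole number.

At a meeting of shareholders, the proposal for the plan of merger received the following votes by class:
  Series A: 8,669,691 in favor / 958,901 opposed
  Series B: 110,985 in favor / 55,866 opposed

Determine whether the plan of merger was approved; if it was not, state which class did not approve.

Not approved — the Series B shares did not give the required vote.

Series A: 4/5 of 10837113 = 8669690.40, rounded up to 8669691; 8,669,691 required, 8,669,691 in favor — approved.
Series B: a majority of 222087 is 111044; 111,044 required, 110,985 in favor — not approved.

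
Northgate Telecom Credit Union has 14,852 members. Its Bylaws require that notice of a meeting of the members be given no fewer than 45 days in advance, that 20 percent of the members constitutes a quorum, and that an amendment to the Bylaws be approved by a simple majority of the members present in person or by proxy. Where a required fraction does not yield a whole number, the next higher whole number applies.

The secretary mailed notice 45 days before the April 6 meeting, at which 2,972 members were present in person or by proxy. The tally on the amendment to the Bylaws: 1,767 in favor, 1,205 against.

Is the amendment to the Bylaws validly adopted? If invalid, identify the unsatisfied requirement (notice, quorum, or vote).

Notice: 45 days given; 45 required. Satisfied.
Quorum: 20% of 14,852 = 2,970.40, rounded up to 2,971; 2,972 present. Satisfied.
Vote: requires a majority of those present (2,972); a majority of 2972 is 1487, so 1,487 needed; 1,767 in favor. Satisfied.

Valid — all requirements satisfied.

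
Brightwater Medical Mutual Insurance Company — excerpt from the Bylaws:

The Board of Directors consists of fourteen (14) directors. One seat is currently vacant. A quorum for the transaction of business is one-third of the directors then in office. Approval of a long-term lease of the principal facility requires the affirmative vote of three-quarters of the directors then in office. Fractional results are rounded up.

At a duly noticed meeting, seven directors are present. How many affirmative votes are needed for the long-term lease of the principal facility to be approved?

The long-term lease of the principal facility requires three-fourths of the directors then in office (13).
3/4 of 13 = 9.75, rounded up to 10.
(Only 7 can vote, so the long-term lease of the principal facility cannot pass at this meeting, but the required vote is still 10.)

10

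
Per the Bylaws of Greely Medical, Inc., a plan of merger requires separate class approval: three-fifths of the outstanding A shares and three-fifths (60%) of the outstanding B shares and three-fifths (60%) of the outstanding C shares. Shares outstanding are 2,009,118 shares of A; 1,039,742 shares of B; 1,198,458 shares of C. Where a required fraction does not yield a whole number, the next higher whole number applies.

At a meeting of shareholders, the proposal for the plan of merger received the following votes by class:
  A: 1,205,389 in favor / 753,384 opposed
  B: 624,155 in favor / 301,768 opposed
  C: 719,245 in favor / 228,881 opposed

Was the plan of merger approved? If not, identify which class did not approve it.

Not approved — the A shares did not give the required vote.

A: 3/5 of 2009118 = 1205470.80, rounded up to 1205471; 1,205,471 required, 1,205,389 in favor — not approved.
B: 3/5 of 1039742 = 623845.20, rounded up to 623846; 623,846 required, 624,155 in favor — approved.
C: 3/5 of 1198458 = 719074.80, rounded up to 719075; 719,075 required, 719,245 in favor — approved.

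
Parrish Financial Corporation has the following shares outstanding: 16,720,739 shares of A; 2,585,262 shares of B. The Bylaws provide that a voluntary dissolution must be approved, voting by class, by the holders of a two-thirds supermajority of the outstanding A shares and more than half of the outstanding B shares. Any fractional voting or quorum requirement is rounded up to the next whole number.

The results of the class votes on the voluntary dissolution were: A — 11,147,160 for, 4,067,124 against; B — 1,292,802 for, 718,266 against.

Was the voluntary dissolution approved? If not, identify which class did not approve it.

A: 2/3 of 16720739 = 11147159.33, rounded up to 11147160; 11,147,160 required, 11,147,160 in favor — approved.
B: a majority of 2585262 is 1292632; 1,292,632 required, 1,292,802 in favor — approved.

Approved — every class gave the required vote.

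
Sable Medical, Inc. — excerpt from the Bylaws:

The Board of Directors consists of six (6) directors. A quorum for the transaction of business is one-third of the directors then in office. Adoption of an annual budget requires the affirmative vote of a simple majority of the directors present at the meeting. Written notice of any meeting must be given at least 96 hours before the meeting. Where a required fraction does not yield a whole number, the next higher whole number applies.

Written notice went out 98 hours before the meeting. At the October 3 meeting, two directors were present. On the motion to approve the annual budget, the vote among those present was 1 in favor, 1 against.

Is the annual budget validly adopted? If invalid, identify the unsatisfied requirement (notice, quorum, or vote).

Notice: 98 hours given; 96 required (98 ≥ 96). Satisfied.
Quorum: 2 present; quorum is 2. Satisfied.
Vote: the annual budget requires a majority of the directors present (2). A majority of 2 is 2, so 2 affirmative votes are needed; 1 voted in favor. Not satisfied.

Invalid — vote requirement not satisfied.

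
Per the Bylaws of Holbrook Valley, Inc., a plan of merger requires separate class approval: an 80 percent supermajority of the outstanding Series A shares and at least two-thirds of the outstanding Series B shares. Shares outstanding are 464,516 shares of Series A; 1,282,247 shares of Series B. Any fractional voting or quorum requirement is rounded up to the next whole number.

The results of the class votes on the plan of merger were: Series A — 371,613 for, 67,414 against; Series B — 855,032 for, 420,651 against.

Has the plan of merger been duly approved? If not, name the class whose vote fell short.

Series A: 4/5 of 464516 = 371612.80, rounded up to 371613; 371,613 required, 371,613 in favor — approved.
Series B: 2/3 of 1282247 = 854831.33, rounded up to 854832; 854,832 required, 855,032 in favor — approved.

Approved — every class gave the required vote.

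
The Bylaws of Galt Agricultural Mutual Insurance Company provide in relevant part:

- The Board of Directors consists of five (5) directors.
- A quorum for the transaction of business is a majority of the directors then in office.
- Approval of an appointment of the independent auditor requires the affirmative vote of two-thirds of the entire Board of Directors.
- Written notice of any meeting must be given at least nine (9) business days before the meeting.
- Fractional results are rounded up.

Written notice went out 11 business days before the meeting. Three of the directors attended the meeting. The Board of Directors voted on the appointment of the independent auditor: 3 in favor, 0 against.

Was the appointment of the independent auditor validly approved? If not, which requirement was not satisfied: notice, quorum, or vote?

Invalid — vote requirement not satisfied.

Notice: 11 business days given; 9 required (11 ≥ 9). Satisfied.
Quorum: 3 present; quorum is 3. Satisfied.
Vote: the appointment of the independent auditor requires two-thirds of the entire Board of Directors (5). 2/3 of 5 = 3.33, rounded up to 4, so 4 affirmative votes are needed; 3 voted in favor. Not satisfied.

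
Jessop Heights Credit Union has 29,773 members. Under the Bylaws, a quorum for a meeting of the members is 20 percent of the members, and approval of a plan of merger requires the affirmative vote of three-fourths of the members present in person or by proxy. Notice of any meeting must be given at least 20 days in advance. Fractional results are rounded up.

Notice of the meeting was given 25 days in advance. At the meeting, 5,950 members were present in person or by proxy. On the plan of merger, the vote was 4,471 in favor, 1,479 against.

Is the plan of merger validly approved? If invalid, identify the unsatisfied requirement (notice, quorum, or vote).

Notice: 25 days given; 20 required. Satisfied.
Quorum: 20% of 29,773 = 5,954.60, rounded up to 5,955; 5,950 present. Not satisfied.
Vote: requires three-fourths of those present (5,950); 3/4 of 5950 = 4462.50, rounded up to 4463, so 4,463 needed; 4,471 in favor. Satisfied.

Invalid — quorum requirement not satisfied.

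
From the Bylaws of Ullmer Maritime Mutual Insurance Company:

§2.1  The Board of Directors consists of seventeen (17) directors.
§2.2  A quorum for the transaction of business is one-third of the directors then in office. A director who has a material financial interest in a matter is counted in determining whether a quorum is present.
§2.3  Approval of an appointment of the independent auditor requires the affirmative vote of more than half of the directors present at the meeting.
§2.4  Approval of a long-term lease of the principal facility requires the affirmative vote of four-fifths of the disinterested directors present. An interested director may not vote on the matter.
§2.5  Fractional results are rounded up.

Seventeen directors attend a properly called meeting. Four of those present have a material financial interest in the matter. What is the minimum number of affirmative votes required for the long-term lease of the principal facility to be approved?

The long-term lease of the principal facility requires four-fifths of the disinterested directors present (17 − 4 = 13).
4/5 of 13 = 10.40, rounded up to 11.

11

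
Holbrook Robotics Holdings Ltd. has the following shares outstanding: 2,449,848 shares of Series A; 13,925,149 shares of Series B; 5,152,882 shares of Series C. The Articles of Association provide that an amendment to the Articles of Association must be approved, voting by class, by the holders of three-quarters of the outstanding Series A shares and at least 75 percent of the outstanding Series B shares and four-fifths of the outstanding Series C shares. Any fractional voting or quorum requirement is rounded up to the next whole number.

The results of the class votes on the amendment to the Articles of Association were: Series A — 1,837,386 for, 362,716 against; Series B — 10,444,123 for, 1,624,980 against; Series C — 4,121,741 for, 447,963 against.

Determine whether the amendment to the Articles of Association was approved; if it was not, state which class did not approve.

Series A: 3/4 of 2449848 = 1837386; 1,837,386 required, 1,837,386 in favor — approved.
Series B: 3/4 of 13925149 = 10443861.75, rounded up to 10443862; 10,443,862 required, 10,444,123 in favor — approved.
Series C: 4/5 of 5152882 = 4122305.60, rounded up to 4122306; 4,122,306 required, 4,121,741 in favor — not approved.

Not approved — the Series C shares did not give the required vote.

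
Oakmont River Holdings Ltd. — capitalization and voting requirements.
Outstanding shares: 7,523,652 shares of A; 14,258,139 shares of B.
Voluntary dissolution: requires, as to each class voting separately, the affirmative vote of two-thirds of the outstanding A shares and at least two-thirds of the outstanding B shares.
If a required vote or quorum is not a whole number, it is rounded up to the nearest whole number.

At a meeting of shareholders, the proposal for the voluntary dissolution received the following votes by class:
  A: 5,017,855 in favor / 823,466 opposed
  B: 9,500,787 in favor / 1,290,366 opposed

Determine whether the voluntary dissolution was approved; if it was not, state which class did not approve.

Not approved — the B shares did not give the required vote.

A: 2/3 of 7523652 = 5015768; 5,015,768 required, 5,017,855 in favor — approved.
B: 2/3 of 14258139 = 9505426; 9,505,426 required, 9,500,787 in favor — not approved.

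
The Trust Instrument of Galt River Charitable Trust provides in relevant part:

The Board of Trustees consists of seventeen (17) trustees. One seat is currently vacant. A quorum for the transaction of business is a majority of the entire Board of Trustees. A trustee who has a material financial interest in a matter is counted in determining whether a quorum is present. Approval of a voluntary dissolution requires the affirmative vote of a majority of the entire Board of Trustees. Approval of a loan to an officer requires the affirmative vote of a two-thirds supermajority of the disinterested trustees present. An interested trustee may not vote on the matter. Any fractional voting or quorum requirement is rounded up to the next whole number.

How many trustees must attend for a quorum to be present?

9

A majority of 17 is 9.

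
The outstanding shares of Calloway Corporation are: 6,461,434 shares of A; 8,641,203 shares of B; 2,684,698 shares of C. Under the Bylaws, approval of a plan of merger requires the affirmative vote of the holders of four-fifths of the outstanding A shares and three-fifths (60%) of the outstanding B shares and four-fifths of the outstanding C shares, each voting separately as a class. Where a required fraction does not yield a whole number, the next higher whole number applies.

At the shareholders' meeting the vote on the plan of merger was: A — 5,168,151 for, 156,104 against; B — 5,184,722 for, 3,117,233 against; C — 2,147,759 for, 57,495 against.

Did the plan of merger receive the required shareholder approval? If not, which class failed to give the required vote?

Not approved — the A shares did not give the required vote.

A: 4/5 of 6461434 = 5169147.20, rounded up to 5169148; 5,169,148 required, 5,168,151 in favor — not approved.
B: 3/5 of 8641203 = 5184721.80, rounded up to 5184722; 5,184,722 required, 5,184,722 in favor — approved.
C: 4/5 of 2684698 = 2147758.40, rounded up to 2147759; 2,147,759 required, 2,147,759 in favor — approved.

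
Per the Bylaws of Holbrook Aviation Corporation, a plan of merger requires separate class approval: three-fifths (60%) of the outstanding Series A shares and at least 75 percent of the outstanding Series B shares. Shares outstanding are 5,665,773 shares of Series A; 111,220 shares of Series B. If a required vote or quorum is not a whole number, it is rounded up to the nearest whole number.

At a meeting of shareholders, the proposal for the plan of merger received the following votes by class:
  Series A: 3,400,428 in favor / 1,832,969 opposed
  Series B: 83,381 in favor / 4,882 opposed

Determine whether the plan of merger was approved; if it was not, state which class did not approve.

Not approved — the Series B shares did not give the required vote.

Series A: 3/5 of 5665773 = 3399463.80, rounded up to 3399464; 3,399,464 required, 3,400,428 in favor — approved.
Series B: 3/4 of 111220 = 83415; 83,415 required, 83,381 in favor — not approved.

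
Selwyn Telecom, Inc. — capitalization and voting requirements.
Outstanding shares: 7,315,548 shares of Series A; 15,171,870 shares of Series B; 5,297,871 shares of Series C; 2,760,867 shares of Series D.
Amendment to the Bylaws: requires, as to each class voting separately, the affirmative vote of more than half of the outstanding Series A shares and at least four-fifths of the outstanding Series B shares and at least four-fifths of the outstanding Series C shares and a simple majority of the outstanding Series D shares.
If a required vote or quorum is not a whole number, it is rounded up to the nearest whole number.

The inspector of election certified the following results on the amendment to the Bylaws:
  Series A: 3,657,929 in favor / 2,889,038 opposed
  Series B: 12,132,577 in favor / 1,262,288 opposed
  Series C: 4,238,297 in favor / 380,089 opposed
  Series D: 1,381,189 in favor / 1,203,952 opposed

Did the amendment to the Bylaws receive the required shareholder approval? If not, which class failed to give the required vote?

Not approved — the Series B shares did not give the required vote.

Series A: a majority of 7315548 is 3657775; 3,657,775 required, 3,657,929 in favor — approved.
Series B: 4/5 of 15171870 = 12137496; 12,137,496 required, 12,132,577 in favor — not approved.
Series C: 4/5 of 5297871 = 4238296.80, rounded up to 4238297; 4,238,297 required, 4,238,297 in favor — approved.
Series D: a majority of 2760867 is 1380434; 1,380,434 required, 1,381,189 in favor — approved.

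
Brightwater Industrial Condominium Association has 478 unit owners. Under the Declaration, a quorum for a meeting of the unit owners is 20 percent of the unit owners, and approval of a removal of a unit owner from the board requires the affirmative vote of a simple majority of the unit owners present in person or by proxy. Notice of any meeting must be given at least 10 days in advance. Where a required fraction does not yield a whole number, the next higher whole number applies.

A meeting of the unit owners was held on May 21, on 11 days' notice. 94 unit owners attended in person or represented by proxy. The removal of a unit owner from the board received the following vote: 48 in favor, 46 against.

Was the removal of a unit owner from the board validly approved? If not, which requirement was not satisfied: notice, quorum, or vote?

Notice: 11 days given; 10 required. Satisfied.
Quorum: 20% of 478 = 95.60, rounded up to 96; 94 present. Not satisfied.
Vote: requires a majority of those present (94); a majority of 94 is 48, so 48 needed; 48 in favor. Satisfied.

Invalid — quorum requirement not satisfied.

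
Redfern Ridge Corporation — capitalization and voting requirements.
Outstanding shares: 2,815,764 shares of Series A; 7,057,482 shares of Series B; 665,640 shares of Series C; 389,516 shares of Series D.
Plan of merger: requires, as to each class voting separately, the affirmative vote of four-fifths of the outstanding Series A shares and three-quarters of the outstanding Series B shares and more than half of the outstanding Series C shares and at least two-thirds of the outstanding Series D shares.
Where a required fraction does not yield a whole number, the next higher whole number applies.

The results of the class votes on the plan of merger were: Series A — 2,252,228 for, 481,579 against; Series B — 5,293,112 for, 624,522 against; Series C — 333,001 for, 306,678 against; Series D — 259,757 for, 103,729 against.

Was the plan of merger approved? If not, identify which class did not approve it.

Series A: 4/5 of 2815764 = 2252611.20, rounded up to 2252612; 2,252,612 required, 2,252,228 in favor — not approved.
Series B: 3/4 of 7057482 = 5293111.50, rounded up to 5293112; 5,293,112 required, 5,293,112 in favor — approved.
Series C: a majority of 665640 is 332821; 332,821 required, 333,001 in favor — approved.
Series D: 2/3 of 389516 = 259677.33, rounded up to 259678; 259,678 required, 259,757 in favor — approved.

Not approved — the Series A shares did not give the required vote.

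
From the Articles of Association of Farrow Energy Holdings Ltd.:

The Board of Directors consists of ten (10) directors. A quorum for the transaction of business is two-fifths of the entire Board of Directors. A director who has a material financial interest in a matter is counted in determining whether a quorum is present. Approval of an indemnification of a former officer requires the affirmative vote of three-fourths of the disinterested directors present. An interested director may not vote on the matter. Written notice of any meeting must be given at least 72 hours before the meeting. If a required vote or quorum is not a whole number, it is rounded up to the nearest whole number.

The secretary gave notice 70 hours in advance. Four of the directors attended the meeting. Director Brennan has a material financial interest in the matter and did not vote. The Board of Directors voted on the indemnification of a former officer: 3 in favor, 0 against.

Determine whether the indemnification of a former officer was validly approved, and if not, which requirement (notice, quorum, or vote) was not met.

Notice: 70 hours given; 72 required (70 < 72). Not satisfied.
Quorum: 4 present (interested directors count toward quorum); quorum is 4. Satisfied.
Vote: the indemnification of a former officer requires three-fourths of the disinterested directors present (4 − 1 = 3). 3/4 of 3 = 2.25, rounded up to 3, so 3 affirmative votes are needed; 3 voted in favor. Satisfied.

Invalid — notice requirement not satisfied.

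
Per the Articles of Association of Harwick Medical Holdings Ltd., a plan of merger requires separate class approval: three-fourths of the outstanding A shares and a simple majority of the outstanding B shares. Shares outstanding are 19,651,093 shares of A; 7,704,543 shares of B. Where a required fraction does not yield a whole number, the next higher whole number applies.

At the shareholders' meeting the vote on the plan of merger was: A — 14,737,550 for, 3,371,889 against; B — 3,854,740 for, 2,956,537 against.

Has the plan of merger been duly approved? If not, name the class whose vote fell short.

Not approved — the A shares did not give the required vote.

A: 3/4 of 19651093 = 14738319.75, rounded up to 14738320; 14,738,320 required, 14,737,550 in favor — not approved.
B: a majority of 7704543 is 3852272; 3,852,272 required, 3,854,740 in favor — approved.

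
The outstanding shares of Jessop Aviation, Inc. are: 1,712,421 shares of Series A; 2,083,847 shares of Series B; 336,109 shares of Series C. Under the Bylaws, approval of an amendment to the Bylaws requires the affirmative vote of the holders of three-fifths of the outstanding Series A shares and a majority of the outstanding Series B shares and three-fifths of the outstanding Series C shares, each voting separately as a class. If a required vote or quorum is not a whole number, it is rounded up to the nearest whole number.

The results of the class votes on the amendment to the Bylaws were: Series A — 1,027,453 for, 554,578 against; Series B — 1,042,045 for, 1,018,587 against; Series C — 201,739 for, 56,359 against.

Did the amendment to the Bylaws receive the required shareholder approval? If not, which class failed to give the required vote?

Series A: 3/5 of 1712421 = 1027452.60, rounded up to 1027453; 1,027,453 required, 1,027,453 in favor — approved.
Series B: a majority of 2083847 is 1041924; 1,041,924 required, 1,042,045 in favor — approved.
Series C: 3/5 of 336109 = 201665.40, rounded up to 201666; 201,666 required, 201,739 in favor — approved.

Approved — every class gave the required vote.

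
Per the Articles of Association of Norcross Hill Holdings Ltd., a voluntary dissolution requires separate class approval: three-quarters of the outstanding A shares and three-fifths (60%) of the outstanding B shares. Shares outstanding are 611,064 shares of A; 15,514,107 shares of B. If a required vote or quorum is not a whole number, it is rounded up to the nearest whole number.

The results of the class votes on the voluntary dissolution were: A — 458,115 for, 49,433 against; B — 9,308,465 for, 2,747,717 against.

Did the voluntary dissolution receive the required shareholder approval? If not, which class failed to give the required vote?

Not approved — the A shares did not give the required vote.

A: 3/4 of 611064 = 458298; 458,298 required, 458,115 in favor — not approved.
B: 3/5 of 15514107 = 9308464.20, rounded up to 9308465; 9,308,465 required, 9,308,465 in favor — approved.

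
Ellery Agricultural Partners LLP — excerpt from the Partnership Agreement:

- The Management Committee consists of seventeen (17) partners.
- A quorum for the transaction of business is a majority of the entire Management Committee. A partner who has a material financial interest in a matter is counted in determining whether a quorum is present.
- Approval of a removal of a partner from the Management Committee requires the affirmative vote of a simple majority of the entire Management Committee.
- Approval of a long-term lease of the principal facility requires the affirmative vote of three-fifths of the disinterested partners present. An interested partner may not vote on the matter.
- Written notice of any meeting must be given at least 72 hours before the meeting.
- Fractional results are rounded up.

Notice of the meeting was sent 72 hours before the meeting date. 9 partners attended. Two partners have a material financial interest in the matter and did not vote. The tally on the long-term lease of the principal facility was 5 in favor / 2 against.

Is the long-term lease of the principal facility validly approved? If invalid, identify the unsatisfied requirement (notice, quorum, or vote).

Notice: 72 hours given; 72 required (72 ≥ 72). Satisfied.
Quorum: 9 present (interested partners count toward quorum); quorum is 9. Satisfied.
Vote: the long-term lease of the principal facility requires three-fifths of the disinterested partners present (9 − 2 = 7). 3/5 of 7 = 4.20, rounded up to 5, so 5 affirmative votes are needed; 5 voted in favor. Satisfied.

Valid — all requirements satisfied.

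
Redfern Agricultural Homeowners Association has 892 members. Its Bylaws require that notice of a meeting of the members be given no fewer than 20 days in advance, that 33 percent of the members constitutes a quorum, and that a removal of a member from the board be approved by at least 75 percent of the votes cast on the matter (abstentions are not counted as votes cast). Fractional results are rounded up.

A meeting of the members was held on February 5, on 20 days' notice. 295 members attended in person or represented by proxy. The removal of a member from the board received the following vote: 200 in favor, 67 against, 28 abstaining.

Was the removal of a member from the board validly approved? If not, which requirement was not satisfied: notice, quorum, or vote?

Notice: 20 days given; 20 required. Satisfied.
Quorum: 33% of 892 = 294.36, rounded up to 295; 295 present. Satisfied.
Vote: requires three-fourths of the votes cast (295 − 28 abstaining = 267); 3/4 of 267 = 200.25, rounded up to 201, so 201 needed; 200 in favor. Not satisfied.

Invalid — vote requirement not satisfied.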